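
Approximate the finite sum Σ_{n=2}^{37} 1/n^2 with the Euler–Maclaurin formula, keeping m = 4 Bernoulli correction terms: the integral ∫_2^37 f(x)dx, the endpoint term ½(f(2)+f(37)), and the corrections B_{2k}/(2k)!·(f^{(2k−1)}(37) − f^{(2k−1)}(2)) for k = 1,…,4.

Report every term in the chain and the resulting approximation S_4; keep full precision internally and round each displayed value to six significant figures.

Integral: ∫_2^37 1/x^2 dx = 0.472973.
Endpoint term: (f(2) + f(37))/2 = (0.250000 + 0.000730460)/2 = 0.125365.
So far: 0.598338.
Correction k=1: B_{2}/2! · (f^{(1)}(37) − f^{(1)}(2)) = 1/12 · (-3.94843e-05 − (-0.250000)) = 0.0208300.
Running total after k=1: 0.619168.
Correction k=2: B_{4}/4! · (f^{(3)}(37) − f^{(3)}(2)) = −1/720 · (-3.46101e-07 − (-0.750000)) = -0.00104167.
Running total after k=2: 0.618127.
Correction k=3: B_{6}/6! · (f^{(5)}(37) − f^{(5)}(2)) = 1/30240 · (-7.58439e-09 − (-5.62500)) = 0.000186012.
Running total after k=3: 0.618313.
Correction k=4: B_{8}/8! · (f^{(7)}(37) − f^{(7)}(2)) = −1/1209600 · (-3.10245e-10 − (-78.7500)) = -6.51042e-05.

S_4 ≈ 0.618247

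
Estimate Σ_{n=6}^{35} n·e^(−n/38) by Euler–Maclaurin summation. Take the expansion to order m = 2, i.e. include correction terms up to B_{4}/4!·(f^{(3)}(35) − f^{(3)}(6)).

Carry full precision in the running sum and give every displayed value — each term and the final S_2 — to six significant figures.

S_2 ≈ 332.930

Integral: ∫_6^35 x·e^(−x/38) dx = 323.458.
Endpoint term: (f(6) + f(35))/2 = (5.12364 + 13.9335)/2 = 9.52856.
Integral + boundary = 332.987.
Correction k=1: B_{2}/2! · (f^{(1)}(35) − f^{(1)}(6)) = 1/12 · (0.0314289 − 0.719107) = -0.0573065.
After k=1: 332.930.
Correction k=2: B_{4}/4! · (f^{(3)}(35) − f^{(3)}(6)) = −1/720 · (0.000573150 − 0.00168074) = 1.53832e-06.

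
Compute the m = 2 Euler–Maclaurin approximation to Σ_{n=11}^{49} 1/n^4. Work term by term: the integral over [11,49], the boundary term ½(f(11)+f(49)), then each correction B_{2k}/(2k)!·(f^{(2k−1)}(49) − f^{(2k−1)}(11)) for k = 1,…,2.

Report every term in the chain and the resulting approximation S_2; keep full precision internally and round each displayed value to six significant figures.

S_2 ≈ 0.000283902

Integral: ∫_11^49 1/x^4 dx = 0.000247605.
Endpoint term: (f(11) + f(49))/2 = (6.83013e-05 + 1.73467e-07)/2 = 3.42374e-05.
Integral + boundary = 0.000281842.
k=1: B_{2}/(2)! × [f^{(1)}(49) − f^{(1)}(11)] = 1/12 × (-1.41605e-08 − (-2.48369e-05)) = 2.06856e-06.
After k=1: 0.000283911.
k=2: B_{4}/(4)! × [f^{(3)}(49) − f^{(3)}(11)] = −1/720 × (-1.76933e-10 − (-6.15790e-06)) = -8.55239e-09.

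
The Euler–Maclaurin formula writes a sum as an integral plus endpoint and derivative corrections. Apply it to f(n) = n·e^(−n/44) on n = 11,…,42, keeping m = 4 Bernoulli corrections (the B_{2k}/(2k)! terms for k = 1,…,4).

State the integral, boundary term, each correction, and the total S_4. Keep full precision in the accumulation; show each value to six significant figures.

The integral term ∫_11^42 x·e^(−x/44) dx = 427.907.
Boundary: ½(f(11) + f(42)) = ½(8.56681 + 16.1695) = 12.3681.
Running total after boundary: 440.275.
Correction k=1: B_{2}/2! · (f^{(1)}(42) − f^{(1)}(11)) = 1/12 · (0.0174994 − 0.584101) = -0.0472168.
Partial sum through k=1: 440.228.
Correction k=2: B_{4}/4! · (f^{(3)}(42) − f^{(3)}(11)) = −1/720 · (0.000406753 − 0.00110625) = 9.71525e-07.
Partial sum through k=2: 440.228.
Correction k=3: B_{6}/6! · (f^{(5)}(42) − f^{(5)}(11)) = 1/30240 · (4.15530e-07 − 9.86982e-07) = -1.88972e-11.
Partial sum through k=3: 440.228.
Correction k=4: B_{8}/8! · (f^{(7)}(42) − f^{(7)}(11)) = −1/1209600 · (3.20744e-10 − 7.24459e-10) = 3.33759e-16.

S_4 ≈ 440.228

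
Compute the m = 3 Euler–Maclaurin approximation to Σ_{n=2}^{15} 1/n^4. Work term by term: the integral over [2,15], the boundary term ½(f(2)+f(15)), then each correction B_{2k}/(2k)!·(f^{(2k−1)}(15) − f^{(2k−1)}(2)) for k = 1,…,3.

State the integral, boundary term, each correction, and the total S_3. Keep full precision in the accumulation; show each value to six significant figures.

The integral term ∫_2^15 1/x^4 dx = 0.0415679.
Boundary: ½(f(2) + f(15)) = ½(0.0625000 + 1.97531e-05) = 0.0312599.
Integral + boundary = 0.0728278.
Order-1 term: 1/12 · (-5.26749e-06 − (-0.125000)) = 0.0104162.
Running total after k=1: 0.0832440.
Order-2 term: −1/720 · (-7.02332e-07 − (-0.937500)) = -0.00130208.
Running total after k=2: 0.0819419.
Order-3 term: 1/30240 · (-1.74803e-07 − (-13.1250)) = 0.000434028.

S_3 ≈ 0.0823760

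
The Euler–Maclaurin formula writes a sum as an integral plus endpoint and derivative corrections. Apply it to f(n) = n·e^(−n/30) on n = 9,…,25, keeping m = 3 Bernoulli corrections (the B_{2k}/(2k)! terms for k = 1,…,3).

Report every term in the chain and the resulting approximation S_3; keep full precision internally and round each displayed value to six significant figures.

S_3 ≈ 158.399

∫_9^25 x·e^(−x/30) dx evaluates to 149.670.
Endpoint term: (f(9) + f(25))/2 = (6.66736 + 10.8650)/2 = 8.76616.
So far: 158.436.
k=1: B_{2}/(2)! × [f^{(1)}(25) − f^{(1)}(9)] = 1/12 × (0.0724330 − 0.518573) = -0.0371783.
After k=1: 158.399.
k=2: B_{4}/(4)! × [f^{(3)}(25) − f^{(3)}(9)] = −1/720 × (0.00104625 − 0.00222245) = 1.63361e-06.
After k=2: 158.399.
k=3: B_{6}/(6)! × [f^{(5)}(25) − f^{(5)}(9)] = 1/30240 × (2.23559e-06 − 4.29857e-06) = -6.82205e-11.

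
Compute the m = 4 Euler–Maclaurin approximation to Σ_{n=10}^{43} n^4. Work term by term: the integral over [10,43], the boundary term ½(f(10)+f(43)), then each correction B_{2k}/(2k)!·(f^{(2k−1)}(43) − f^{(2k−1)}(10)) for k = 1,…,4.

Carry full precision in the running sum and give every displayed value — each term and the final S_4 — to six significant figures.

∫_10^43 x^4 dx evaluates to 2.93817e+07.
Endpoint term: (f(10) + f(43))/2 = (10000.0 + 3.41880e+06)/2 = 1.71440e+06.
Integral + boundary = 3.10961e+07.
Correction k=1: B_{2}/2! · (f^{(1)}(43) − f^{(1)}(10)) = 1/12 · (318028 − 4000.00) = 26169.0.
Partial sum through k=1: 3.11223e+07.
Correction k=2: B_{4}/4! · (f^{(3)}(43) − f^{(3)}(10)) = −1/720 · (1032.00 − 240.000) = -1.10000.
Partial sum through k=2: 3.11223e+07.
Correction k=3: B_{6}/6! · (f^{(5)}(43) − f^{(5)}(10)) = 1/30240 · (0.00000 − 0.00000) = 0.00000.
Partial sum through k=3: 3.11223e+07.
Correction k=4: B_{8}/8! · (f^{(7)}(43) − f^{(7)}(10)) = −1/1209600 · (0.00000 − 0.00000) = 0.00000.

S_4 ≈ 3.11223e+07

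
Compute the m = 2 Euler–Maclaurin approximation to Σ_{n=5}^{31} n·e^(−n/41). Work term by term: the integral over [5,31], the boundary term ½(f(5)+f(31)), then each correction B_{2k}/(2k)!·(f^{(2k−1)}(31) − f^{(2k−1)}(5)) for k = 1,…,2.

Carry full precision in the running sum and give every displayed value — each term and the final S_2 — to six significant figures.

S_2 ≈ 292.957

∫_5^31 x·e^(−x/41) dx evaluates to 283.522.
½[f(5) + f(31)] = ½[4.42596 + 14.5543] = 9.49015.
Integral + boundary = 293.012.
k=1: B_{2}/(2)! × [f^{(1)}(31) − f^{(1)}(5)] = 1/12 × (0.114511 − 0.777241) = -0.0552275.
Running total after k=1: 292.957.
k=2: B_{4}/(4)! × [f^{(3)}(31) − f^{(3)}(5)] = −1/720 × (0.000626711 − 0.00151554) = 1.23449e-06.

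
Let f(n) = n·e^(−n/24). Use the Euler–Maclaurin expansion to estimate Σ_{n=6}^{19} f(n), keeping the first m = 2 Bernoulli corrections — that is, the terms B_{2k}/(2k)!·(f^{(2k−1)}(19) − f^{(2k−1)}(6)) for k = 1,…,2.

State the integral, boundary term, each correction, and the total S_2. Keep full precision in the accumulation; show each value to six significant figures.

S_2 ≈ 99.7486

∫_6^19 x·e^(−x/24) dx evaluates to 93.1487.
½[f(6) + f(19)] = ½[4.67280 + 8.60869] = 6.64075.
Running total after boundary: 99.7894.
Order-1 term: 1/12 · (0.0943935 − 0.584101) = -0.0408089.
Running total after k=1: 99.7486.
Order-2 term: −1/720 · (0.00173710 − 0.00371823) = 2.75157e-06.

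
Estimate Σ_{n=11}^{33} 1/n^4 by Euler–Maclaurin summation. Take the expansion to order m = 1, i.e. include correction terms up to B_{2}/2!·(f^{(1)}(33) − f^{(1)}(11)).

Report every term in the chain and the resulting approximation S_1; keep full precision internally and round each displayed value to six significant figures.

∫_11^33 1/x^4 dx evaluates to 0.000241163.
½[f(11) + f(33)] = ½[6.83013e-05 + 8.43226e-07] = 3.45723e-05.
So far: 0.000275735.
Order-1 term: 1/12 · (-1.02209e-07 − (-2.48369e-05)) = 2.06122e-06.

S_1 ≈ 0.000277796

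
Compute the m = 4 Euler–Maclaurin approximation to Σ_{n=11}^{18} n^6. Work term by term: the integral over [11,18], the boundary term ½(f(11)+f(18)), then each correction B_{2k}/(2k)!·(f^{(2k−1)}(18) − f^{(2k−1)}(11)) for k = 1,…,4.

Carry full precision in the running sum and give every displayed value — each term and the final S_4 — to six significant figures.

Integral: ∫_11^18 x^6 dx = 8.46761e+07.
Endpoint term: (f(11) + f(18))/2 = (1.77156e+06 + 3.40122e+07)/2 = 1.78919e+07.
So far: 1.02568e+08.
Correction k=1: B_{2}/2! · (f^{(1)}(18) − f^{(1)}(11)) = 1/12 · (1.13374e+07 − 966306) = 864258.
After k=1: 1.03432e+08.
Correction k=2: B_{4}/4! · (f^{(3)}(18) − f^{(3)}(11)) = −1/720 · (699840 − 159720) = -750.167.
After k=2: 1.03432e+08.
Correction k=3: B_{6}/6! · (f^{(5)}(18) − f^{(5)}(11)) = 1/30240 · (12960.0 − 7920.00) = 0.166667.
After k=3: 1.03432e+08.
Correction k=4: B_{8}/8! · (f^{(7)}(18) − f^{(7)}(11)) = −1/1209600 · (0.00000 − 0.00000) = 0.00000.

S_4 ≈ 1.03432e+08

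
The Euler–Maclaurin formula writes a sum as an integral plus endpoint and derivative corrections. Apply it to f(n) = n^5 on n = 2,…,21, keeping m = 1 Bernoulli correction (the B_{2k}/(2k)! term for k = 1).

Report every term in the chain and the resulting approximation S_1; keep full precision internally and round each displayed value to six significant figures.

Integral: ∫_2^21 x^5 dx = 1.42943e+07.
Endpoint term: (f(2) + f(21))/2 = (32.0000 + 4.08410e+06)/2 = 2.04207e+06.
Running total after boundary: 1.63364e+07.
Correction k=1: B_{2}/2! · (f^{(1)}(21) − f^{(1)}(2)) = 1/12 · (972405 − 80.0000) = 81027.1.

S_1 ≈ 1.64174e+07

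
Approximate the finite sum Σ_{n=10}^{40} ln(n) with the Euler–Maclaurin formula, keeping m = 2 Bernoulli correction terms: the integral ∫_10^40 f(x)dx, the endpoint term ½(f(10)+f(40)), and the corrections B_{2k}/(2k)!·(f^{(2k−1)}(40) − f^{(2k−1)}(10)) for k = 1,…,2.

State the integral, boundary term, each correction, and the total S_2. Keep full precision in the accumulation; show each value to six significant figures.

Integral: ∫_10^40 ln(x) dx = 94.5293.
Endpoint term: (f(10) + f(40))/2 = (2.30259 + 3.68888)/2 = 2.99573.
So far: 97.5251.
Correction k=1: B_{2}/2! · (f^{(1)}(40) − f^{(1)}(10)) = 1/12 · (0.0250000 − 0.100000) = -0.00625000.
Running total after k=1: 97.5188.
Correction k=2: B_{4}/4! · (f^{(3)}(40) − f^{(3)}(10)) = −1/720 · (3.12500e-05 − 0.00200000) = 2.73437e-06.

S_2 ≈ 97.5188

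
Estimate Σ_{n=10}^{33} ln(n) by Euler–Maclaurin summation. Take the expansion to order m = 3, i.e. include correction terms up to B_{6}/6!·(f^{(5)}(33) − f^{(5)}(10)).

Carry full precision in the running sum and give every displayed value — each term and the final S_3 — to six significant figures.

Integral: ∫_10^33 ln(x) dx = 69.3589.
½[f(10) + f(33)] = ½[2.30259 + 3.49651] = 2.89955.
Running total after boundary: 72.2584.
Order-1 term: 1/12 · (0.0303030 − 0.100000) = -0.00580808.
Running total after k=1: 72.2526.
Order-2 term: −1/720 · (5.56529e-05 − 0.00200000) = 2.70048e-06.
Running total after k=2: 72.2526.
Order-3 term: 1/30240 · (6.13256e-07 − 0.000240000) = -7.91623e-09.

S_3 ≈ 72.2526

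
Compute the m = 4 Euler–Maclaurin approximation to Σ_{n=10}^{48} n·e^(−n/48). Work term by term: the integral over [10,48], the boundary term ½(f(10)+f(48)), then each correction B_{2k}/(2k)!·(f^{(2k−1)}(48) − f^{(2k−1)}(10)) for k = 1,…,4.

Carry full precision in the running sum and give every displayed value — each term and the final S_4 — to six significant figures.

S_4 ≈ 578.078

∫_10^48 x·e^(−x/48) dx evaluates to 565.242.
Endpoint term: (f(10) + f(48))/2 = (8.11936 + 17.6582)/2 = 12.8888.
Integral + boundary = 578.131.
k=1: B_{2}/(2)! × [f^{(1)}(48) − f^{(1)}(10)] = 1/12 × (0.00000 − 0.642783) = -0.0535652.
After k=1: 578.078.
k=2: B_{4}/(4)! × [f^{(3)}(48) − f^{(3)}(10)] = −1/720 × (0.000319340 − 0.000983792) = 9.22850e-07.
After k=2: 578.078.
k=3: B_{6}/(6)! × [f^{(5)}(48) − f^{(5)}(10)] = 1/30240 × (2.77205e-07 − 7.32898e-07) = -1.50692e-11.
After k=3: 578.078.
k=4: B_{8}/(8)! × [f^{(7)}(48) − f^{(7)}(10)] = −1/1209600 × (1.80472e-10 − 4.50870e-10) = 2.23543e-16.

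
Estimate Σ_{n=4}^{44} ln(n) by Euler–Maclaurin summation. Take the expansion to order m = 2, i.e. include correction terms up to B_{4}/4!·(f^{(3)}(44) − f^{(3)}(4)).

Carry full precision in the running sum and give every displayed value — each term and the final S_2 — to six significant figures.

The integral term ∫_4^44 ln(x) dx = 120.959.
½[f(4) + f(44)] = ½[1.38629 + 3.78419] = 2.58524.
Running total after boundary: 123.544.
Order-1 term: 1/12 · (0.0227273 − 0.250000) = -0.0189394.
Running total after k=1: 123.525.
Order-2 term: −1/720 · (2.34786e-05 − 0.0312500) = 4.33702e-05.

S_2 ≈ 123.526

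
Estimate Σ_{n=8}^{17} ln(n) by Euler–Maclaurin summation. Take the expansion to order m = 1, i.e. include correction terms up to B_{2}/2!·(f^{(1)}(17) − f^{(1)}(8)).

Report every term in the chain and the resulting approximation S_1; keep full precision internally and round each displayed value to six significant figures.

Integral: ∫_8^17 ln(x) dx = 22.5291.
½[f(8) + f(17)] = ½[2.07944 + 2.83321] = 2.45633.
Running total after boundary: 24.9854.
k=1: B_{2}/(2)! × [f^{(1)}(17) − f^{(1)}(8)] = 1/12 × (0.0588235 − 0.125000) = -0.00551471.

S_1 ≈ 24.9799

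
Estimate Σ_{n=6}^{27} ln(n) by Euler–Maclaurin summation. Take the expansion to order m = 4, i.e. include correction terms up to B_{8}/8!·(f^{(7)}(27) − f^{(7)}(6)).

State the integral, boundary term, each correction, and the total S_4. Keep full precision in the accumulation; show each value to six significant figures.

The integral term ∫_6^27 ln(x) dx = 57.2370.
Endpoint term: (f(6) + f(27))/2 = (1.79176 + 3.29584)/2 = 2.54380.
So far: 59.7808.
k=1: B_{2}/(2)! × [f^{(1)}(27) − f^{(1)}(6)] = 1/12 × (0.0370370 − 0.166667) = -0.0108025.
After k=1: 59.7700.
k=2: B_{4}/(4)! × [f^{(3)}(27) − f^{(3)}(6)] = −1/720 × (0.000101611 − 0.00925926) = 1.27190e-05.
After k=2: 59.7700.
k=3: B_{6}/(6)! × [f^{(5)}(27) − f^{(5)}(6)] = 1/30240 × (1.67260e-06 − 0.00308642) = -1.02009e-07.
After k=3: 59.7700.
k=4: B_{8}/(8)! × [f^{(7)}(27) − f^{(7)}(6)] = −1/1209600 × (6.88313e-08 − 0.00257202) = 2.12628e-09.

S_4 ≈ 59.7700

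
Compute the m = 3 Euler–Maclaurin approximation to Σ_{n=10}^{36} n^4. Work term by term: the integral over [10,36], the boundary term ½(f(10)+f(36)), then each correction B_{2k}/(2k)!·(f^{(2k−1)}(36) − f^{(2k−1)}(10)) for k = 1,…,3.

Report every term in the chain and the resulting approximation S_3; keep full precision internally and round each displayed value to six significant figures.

S_3 ≈ 1.29333e+07

∫_10^36 x^4 dx evaluates to 1.20732e+07.
½[f(10) + f(36)] = ½[10000.0 + 1.67962e+06] = 844808.
Integral + boundary = 1.29180e+07.
k=1: B_{2}/(2)! × [f^{(1)}(36) − f^{(1)}(10)] = 1/12 × (186624 − 4000.00) = 15218.7.
Running total after k=1: 1.29333e+07.
k=2: B_{4}/(4)! × [f^{(3)}(36) − f^{(3)}(10)] = −1/720 × (864.000 − 240.000) = -0.866667.
Running total after k=2: 1.29333e+07.
k=3: B_{6}/(6)! × [f^{(5)}(36) − f^{(5)}(10)] = 1/30240 × (0.00000 − 0.00000) = 0.00000.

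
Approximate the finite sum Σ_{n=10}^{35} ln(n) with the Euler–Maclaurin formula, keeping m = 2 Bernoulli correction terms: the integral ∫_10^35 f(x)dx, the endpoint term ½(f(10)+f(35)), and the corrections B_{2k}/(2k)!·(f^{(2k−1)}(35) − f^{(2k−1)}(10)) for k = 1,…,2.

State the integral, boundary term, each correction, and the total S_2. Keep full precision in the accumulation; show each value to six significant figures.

∫_10^35 ln(x) dx evaluates to 76.4113.
½[f(10) + f(35)] = ½[2.30259 + 3.55535] = 2.92897.
So far: 79.3403.
Correction k=1: B_{2}/2! · (f^{(1)}(35) − f^{(1)}(10)) = 1/12 · (0.0285714 − 0.100000) = -0.00595238.
After k=1: 79.3343.
Correction k=2: B_{4}/4! · (f^{(3)}(35) − f^{(3)}(10)) = −1/720 · (4.66472e-05 − 0.00200000) = 2.71299e-06.

S_2 ≈ 79.3343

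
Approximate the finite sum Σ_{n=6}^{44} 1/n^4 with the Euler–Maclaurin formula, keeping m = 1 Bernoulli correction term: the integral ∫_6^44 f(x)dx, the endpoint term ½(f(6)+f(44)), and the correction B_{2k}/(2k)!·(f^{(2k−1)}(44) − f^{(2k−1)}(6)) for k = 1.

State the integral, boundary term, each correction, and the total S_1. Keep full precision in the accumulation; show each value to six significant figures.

The integral term ∫_6^44 1/x^4 dx = 0.00153930.
Endpoint term: (f(6) + f(44))/2 = (0.000771605 + 2.66802e-07)/2 = 0.000385936.
So far: 0.00192523.
Order-1 term: 1/12 · (-2.42547e-08 − (-0.000514403)) = 4.28649e-05.

S_1 ≈ 0.00196810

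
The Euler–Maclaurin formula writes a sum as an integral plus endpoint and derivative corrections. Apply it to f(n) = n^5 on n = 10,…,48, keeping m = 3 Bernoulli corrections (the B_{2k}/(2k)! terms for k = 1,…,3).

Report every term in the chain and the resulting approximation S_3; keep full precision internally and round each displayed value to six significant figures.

S_3 ≈ 2.16792e+09

Integral: ∫_10^48 x^5 dx = 2.03827e+09.
½[f(10) + f(48)] = ½[100000 + 2.54804e+08] = 1.27452e+08.
Running total after boundary: 2.16572e+09.
k=1: B_{2}/(2)! × [f^{(1)}(48) − f^{(1)}(10)] = 1/12 × (2.65421e+07 − 50000.0) = 2.20767e+06.
Running total after k=1: 2.16792e+09.
k=2: B_{4}/(4)! × [f^{(3)}(48) − f^{(3)}(10)] = −1/720 × (138240 − 6000.00) = -183.667.
Running total after k=2: 2.16792e+09.
k=3: B_{6}/(6)! × [f^{(5)}(48) − f^{(5)}(10)] = 1/30240 × (120.000 − 120.000) = 0.00000.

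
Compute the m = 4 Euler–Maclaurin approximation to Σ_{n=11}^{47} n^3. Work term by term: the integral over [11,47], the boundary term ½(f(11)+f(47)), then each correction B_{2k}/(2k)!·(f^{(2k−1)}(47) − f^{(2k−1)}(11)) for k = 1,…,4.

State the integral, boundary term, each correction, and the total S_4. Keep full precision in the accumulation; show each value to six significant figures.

Integral: ∫_11^47 x^3 dx = 1.21626e+06.
Boundary: ½(f(11) + f(47)) = ½(1331.00 + 103823) = 52577.0.
Running total after boundary: 1.26884e+06.
k=1: B_{2}/(2)! × [f^{(1)}(47) − f^{(1)}(11)] = 1/12 × (6627.00 − 363.000) = 522.000.
Running total after k=1: 1.26936e+06.
k=2: B_{4}/(4)! × [f^{(3)}(47) − f^{(3)}(11)] = −1/720 × (6.00000 − 6.00000) = 0.00000.
Running total after k=2: 1.26936e+06.
k=3: B_{6}/(6)! × [f^{(5)}(47) − f^{(5)}(11)] = 1/30240 × (0.00000 − 0.00000) = 0.00000.
Running total after k=3: 1.26936e+06.
k=4: B_{8}/(8)! × [f^{(7)}(47) − f^{(7)}(11)] = −1/1209600 × (0.00000 − 0.00000) = 0.00000.

S_4 ≈ 1.26936e+06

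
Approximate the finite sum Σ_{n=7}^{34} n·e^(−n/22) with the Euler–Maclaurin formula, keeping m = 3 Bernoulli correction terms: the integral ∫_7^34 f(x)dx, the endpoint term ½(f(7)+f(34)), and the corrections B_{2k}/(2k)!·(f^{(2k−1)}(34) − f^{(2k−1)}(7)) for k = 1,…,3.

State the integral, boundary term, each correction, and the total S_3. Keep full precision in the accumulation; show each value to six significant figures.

∫_7^34 x·e^(−x/22) dx evaluates to 201.445.
½[f(7) + f(34)] = ½[5.09229 + 7.24931] = 6.17080.
Running total after boundary: 207.616.
k=1: B_{2}/(2)! × [f^{(1)}(34) − f^{(1)}(7)] = 1/12 × (-0.116299 − 0.496003) = -0.0510251.
Running total after k=1: 207.565.
k=2: B_{4}/(4)! × [f^{(3)}(34) − f^{(3)}(7)] = −1/720 × (0.000640766 − 0.00403088) = 4.70848e-06.
Running total after k=2: 207.565.
k=3: B_{6}/(6)! × [f^{(5)}(34) − f^{(5)}(7)] = 1/30240 × (3.14426e-06 − 1.45392e-05) = -3.76816e-10.

S_3 ≈ 207.565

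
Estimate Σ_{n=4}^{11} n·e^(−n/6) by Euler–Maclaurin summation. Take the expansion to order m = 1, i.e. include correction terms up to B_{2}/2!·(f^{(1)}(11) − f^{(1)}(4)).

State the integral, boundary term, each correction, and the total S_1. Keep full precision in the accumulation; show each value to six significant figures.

∫_4^11 x·e^(−x/6) dx evaluates to 14.4973.
½[f(4) + f(11)] = ½[2.05367 + 1.75868] = 1.90617.
So far: 16.4035.
Correction k=1: B_{2}/2! · (f^{(1)}(11) − f^{(1)}(4)) = 1/12 · (-0.133233 − 0.171139) = -0.0253643.

S_1 ≈ 16.3781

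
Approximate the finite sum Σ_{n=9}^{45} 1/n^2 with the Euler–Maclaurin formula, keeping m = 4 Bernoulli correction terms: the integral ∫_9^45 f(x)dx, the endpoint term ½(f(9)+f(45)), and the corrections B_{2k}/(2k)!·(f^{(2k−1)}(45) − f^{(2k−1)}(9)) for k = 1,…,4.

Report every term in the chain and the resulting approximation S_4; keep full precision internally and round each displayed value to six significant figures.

S_4 ≈ 0.0955349

∫_9^45 1/x^2 dx evaluates to 0.0888889.
½[f(9) + f(45)] = ½[0.0123457 + 0.000493827] = 0.00641975.
Integral + boundary = 0.0953086.
k=1: B_{2}/(2)! × [f^{(1)}(45) − f^{(1)}(9)] = 1/12 × (-2.19479e-05 − (-0.00274348)) = 0.000226795.
After k=1: 0.0955354.
k=2: B_{4}/(4)! × [f^{(3)}(45) − f^{(3)}(9)] = −1/720 × (-1.30061e-07 − (-0.000406442)) = -5.64322e-07.
After k=2: 0.0955349.
k=3: B_{6}/(6)! × [f^{(5)}(45) − f^{(5)}(9)] = 1/30240 × (-1.92684e-09 − (-0.000150534)) = 4.97792e-09.
After k=3: 0.0955349.
k=4: B_{8}/(8)! × [f^{(7)}(45) − f^{(7)}(9)] = −1/1209600 × (-5.32854e-11 − (-0.000104073)) = -8.60391e-11.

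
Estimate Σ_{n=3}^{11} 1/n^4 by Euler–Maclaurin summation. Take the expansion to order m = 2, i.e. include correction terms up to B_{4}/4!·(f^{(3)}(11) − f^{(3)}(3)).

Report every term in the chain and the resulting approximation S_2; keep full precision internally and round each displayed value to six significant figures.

S_2 ≈ 0.0195957

The integral term ∫_3^11 1/x^4 dx = 0.0120952.
½[f(3) + f(11)] = ½[0.0123457 + 6.83013e-05] = 0.00620699.
So far: 0.0183022.
k=1: B_{2}/(2)! × [f^{(1)}(11) − f^{(1)}(3)] = 1/12 × (-2.48369e-05 − (-0.0164609)) = 0.00136967.
Partial sum through k=1: 0.0196719.
k=2: B_{4}/(4)! × [f^{(3)}(11) − f^{(3)}(3)] = −1/720 × (-6.15790e-06 − (-0.0548697)) = -7.61993e-05.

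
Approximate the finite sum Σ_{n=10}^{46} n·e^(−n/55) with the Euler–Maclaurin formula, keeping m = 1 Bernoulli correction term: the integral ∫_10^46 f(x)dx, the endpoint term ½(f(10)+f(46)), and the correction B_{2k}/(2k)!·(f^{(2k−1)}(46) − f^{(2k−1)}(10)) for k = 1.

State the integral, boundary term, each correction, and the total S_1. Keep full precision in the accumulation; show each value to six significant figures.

S_1 ≈ 587.862

Integral: ∫_10^46 x·e^(−x/55) dx = 573.778.
Boundary: ½(f(10) + f(46)) = ½(8.33753 + 19.9310) = 14.1343.
Integral + boundary = 587.913.
Order-1 term: 1/12 · (0.0709009 − 0.682161) = -0.0509384.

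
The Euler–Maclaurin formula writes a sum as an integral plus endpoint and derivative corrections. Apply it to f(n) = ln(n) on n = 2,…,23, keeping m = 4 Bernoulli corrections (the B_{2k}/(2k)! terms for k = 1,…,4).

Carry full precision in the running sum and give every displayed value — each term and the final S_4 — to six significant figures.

Integral: ∫_2^23 ln(x) dx = 49.7301.
Endpoint term: (f(2) + f(23))/2 = (0.693147 + 3.13549)/2 = 1.91432.
Integral + boundary = 51.6444.
k=1: B_{2}/(2)! × [f^{(1)}(23) − f^{(1)}(2)] = 1/12 × (0.0434783 − 0.500000) = -0.0380435.
After k=1: 51.6063.
k=2: B_{4}/(4)! × [f^{(3)}(23) − f^{(3)}(2)] = −1/720 × (0.000164379 − 0.250000) = 0.000346994.
After k=2: 51.6067.
k=3: B_{6}/(6)! × [f^{(5)}(23) − f^{(5)}(2)] = 1/30240 × (3.72883e-06 − 0.750000) = -2.48015e-05.
After k=3: 51.6067.
k=4: B_{8}/(8)! × [f^{(7)}(23) − f^{(7)}(2)] = −1/1209600 × (2.11465e-07 − 5.62500) = 4.65030e-06.

S_4 ≈ 51.6067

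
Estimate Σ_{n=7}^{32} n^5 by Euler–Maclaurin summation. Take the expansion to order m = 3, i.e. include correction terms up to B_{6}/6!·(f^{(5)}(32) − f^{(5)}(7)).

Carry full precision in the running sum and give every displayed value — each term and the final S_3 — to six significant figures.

S_3 ≈ 1.96159e+08

Integral: ∫_7^32 x^5 dx = 1.78937e+08.
Boundary: ½(f(7) + f(32)) = ½(16807.0 + 3.35544e+07) = 1.67856e+07.
Integral + boundary = 1.95723e+08.
k=1: B_{2}/(2)! × [f^{(1)}(32) − f^{(1)}(7)] = 1/12 × (5.24288e+06 − 12005.0) = 435906.
After k=1: 1.96159e+08.
k=2: B_{4}/(4)! × [f^{(3)}(32) − f^{(3)}(7)] = −1/720 × (61440.0 − 2940.00) = -81.2500.
After k=2: 1.96159e+08.
k=3: B_{6}/(6)! × [f^{(5)}(32) − f^{(5)}(7)] = 1/30240 × (120.000 − 120.000) = 0.00000.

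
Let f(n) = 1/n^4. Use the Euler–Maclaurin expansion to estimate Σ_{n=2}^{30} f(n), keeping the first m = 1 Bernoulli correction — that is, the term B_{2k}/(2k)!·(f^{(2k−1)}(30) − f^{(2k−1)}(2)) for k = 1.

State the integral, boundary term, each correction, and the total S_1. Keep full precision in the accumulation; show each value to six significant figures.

S_1 ≈ 0.0833216

Integral: ∫_2^30 1/x^4 dx = 0.0416543.
Endpoint term: (f(2) + f(30))/2 = (0.0625000 + 1.23457e-06)/2 = 0.0312506.
Running total after boundary: 0.0729049.
Correction k=1: B_{2}/2! · (f^{(1)}(30) − f^{(1)}(2)) = 1/12 · (-1.64609e-07 − (-0.125000)) = 0.0104167.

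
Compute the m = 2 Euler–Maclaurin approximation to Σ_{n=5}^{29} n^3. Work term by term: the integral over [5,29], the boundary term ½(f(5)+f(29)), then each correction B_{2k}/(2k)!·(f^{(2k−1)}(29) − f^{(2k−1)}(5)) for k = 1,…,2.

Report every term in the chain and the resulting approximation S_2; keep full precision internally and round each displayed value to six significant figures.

The integral term ∫_5^29 x^3 dx = 176664.
Endpoint term: (f(5) + f(29))/2 = (125.000 + 24389.0)/2 = 12257.0.
Integral + boundary = 188921.
k=1: B_{2}/(2)! × [f^{(1)}(29) − f^{(1)}(5)] = 1/12 × (2523.00 − 75.0000) = 204.000.
Partial sum through k=1: 189125.
k=2: B_{4}/(4)! × [f^{(3)}(29) − f^{(3)}(5)] = −1/720 × (6.00000 − 6.00000) = 0.00000.

S_2 ≈ 189125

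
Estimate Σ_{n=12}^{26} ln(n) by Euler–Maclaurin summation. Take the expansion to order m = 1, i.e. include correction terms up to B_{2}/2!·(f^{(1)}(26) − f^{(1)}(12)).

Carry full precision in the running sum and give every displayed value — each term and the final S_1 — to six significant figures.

S_1 ≈ 43.7594

Integral: ∫_12^26 ln(x) dx = 40.8916.
½[f(12) + f(26)] = ½[2.48491 + 3.25810] = 2.87150.
So far: 43.7631.
Order-1 term: 1/12 · (0.0384615 − 0.0833333) = -0.00373932.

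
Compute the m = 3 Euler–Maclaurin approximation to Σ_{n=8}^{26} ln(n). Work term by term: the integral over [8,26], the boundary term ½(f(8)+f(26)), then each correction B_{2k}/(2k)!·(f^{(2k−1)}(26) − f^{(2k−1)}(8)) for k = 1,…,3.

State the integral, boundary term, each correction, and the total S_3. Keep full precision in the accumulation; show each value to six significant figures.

Integral: ∫_8^26 ln(x) dx = 50.0750.
Boundary: ½(f(8) + f(26)) = ½(2.07944 + 3.25810) = 2.66877.
Running total after boundary: 52.7437.
k=1: B_{2}/(2)! × [f^{(1)}(26) − f^{(1)}(8)] = 1/12 × (0.0384615 − 0.125000) = -0.00721154.
Partial sum through k=1: 52.7365.
k=2: B_{4}/(4)! × [f^{(3)}(26) − f^{(3)}(8)] = −1/720 × (0.000113792 − 0.00390625) = 5.26730e-06.
Partial sum through k=2: 52.7365.
k=3: B_{6}/(6)! × [f^{(5)}(26) − f^{(5)}(8)] = 1/30240 × (2.01997e-06 − 0.000732422) = -2.41535e-08.

S_3 ≈ 52.7365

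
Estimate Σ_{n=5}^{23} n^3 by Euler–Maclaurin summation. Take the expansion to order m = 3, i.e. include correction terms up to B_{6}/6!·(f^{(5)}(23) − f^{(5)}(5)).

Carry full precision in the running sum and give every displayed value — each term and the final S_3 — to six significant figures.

S_3 ≈ 76076.0

∫_5^23 x^3 dx evaluates to 69804.0.
Boundary: ½(f(5) + f(23)) = ½(125.000 + 12167.0) = 6146.00.
Running total after boundary: 75950.0.
Correction k=1: B_{2}/2! · (f^{(1)}(23) − f^{(1)}(5)) = 1/12 · (1587.00 − 75.0000) = 126.000.
After k=1: 76076.0.
Correction k=2: B_{4}/4! · (f^{(3)}(23) − f^{(3)}(5)) = −1/720 · (6.00000 − 6.00000) = 0.00000.
After k=2: 76076.0.
Correction k=3: B_{6}/6! · (f^{(5)}(23) − f^{(5)}(5)) = 1/30240 · (0.00000 − 0.00000) = 0.00000.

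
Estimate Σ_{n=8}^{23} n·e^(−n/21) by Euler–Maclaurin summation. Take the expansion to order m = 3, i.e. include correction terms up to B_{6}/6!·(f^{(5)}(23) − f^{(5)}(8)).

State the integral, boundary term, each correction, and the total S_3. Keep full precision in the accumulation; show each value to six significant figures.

∫_8^23 x·e^(−x/21) dx evaluates to 107.034.
Endpoint term: (f(8) + f(23))/2 = (5.46568 + 7.69258)/2 = 6.57913.
Integral + boundary = 113.613.
k=1: B_{2}/(2)! × [f^{(1)}(23) − f^{(1)}(8)] = 1/12 × (-0.0318533 − 0.422940) = -0.0378994.
Running total after k=1: 113.575.
k=2: B_{4}/(4)! × [f^{(3)}(23) − f^{(3)}(8)] = −1/720 × (0.00144460 − 0.00405751) = 3.62904e-06.
Running total after k=2: 113.575.
k=3: B_{6}/(6)! × [f^{(5)}(23) − f^{(5)}(8)] = 1/30240 × (6.71524e-06 − 1.62267e-05) = -3.14532e-10.

S_3 ≈ 113.575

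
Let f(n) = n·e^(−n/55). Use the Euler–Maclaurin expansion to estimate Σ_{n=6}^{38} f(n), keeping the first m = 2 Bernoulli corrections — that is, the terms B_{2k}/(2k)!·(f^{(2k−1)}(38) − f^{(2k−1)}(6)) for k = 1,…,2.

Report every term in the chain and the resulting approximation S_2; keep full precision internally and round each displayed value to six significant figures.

S_2 ≈ 457.184

Integral: ∫_6^38 x·e^(−x/55) dx = 445.027.
½[f(6) + f(38)] = ½[5.37989 + 19.0426] = 12.2112.
Running total after boundary: 457.238.
k=1: B_{2}/(2)! × [f^{(1)}(38) − f^{(1)}(6)] = 1/12 × (0.154892 − 0.798833) = -0.0536617.
Running total after k=1: 457.184.
k=2: B_{4}/(4)! × [f^{(3)}(38) − f^{(3)}(6)] = −1/720 × (0.000382523 − 0.000856903) = 6.58860e-07.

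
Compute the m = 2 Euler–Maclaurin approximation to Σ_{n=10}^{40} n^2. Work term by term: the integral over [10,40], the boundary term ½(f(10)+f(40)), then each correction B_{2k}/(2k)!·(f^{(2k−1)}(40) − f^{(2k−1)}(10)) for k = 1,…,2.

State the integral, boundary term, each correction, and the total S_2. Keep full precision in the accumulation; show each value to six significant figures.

S_2 ≈ 21855.0

The integral term ∫_10^40 x^2 dx = 21000.0.
½[f(10) + f(40)] = ½[100.000 + 1600.00] = 850.000.
Integral + boundary = 21850.0.
k=1: B_{2}/(2)! × [f^{(1)}(40) − f^{(1)}(10)] = 1/12 × (80.0000 − 20.0000) = 5.00000.
Partial sum through k=1: 21855.0.
k=2: B_{4}/(4)! × [f^{(3)}(40) − f^{(3)}(10)] = −1/720 × (0.00000 − 0.00000) = 0.00000.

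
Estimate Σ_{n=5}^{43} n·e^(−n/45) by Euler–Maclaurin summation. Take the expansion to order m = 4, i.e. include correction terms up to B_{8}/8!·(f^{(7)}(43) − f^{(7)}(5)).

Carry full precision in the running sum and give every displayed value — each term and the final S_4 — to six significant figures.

∫_5^43 x·e^(−x/45) dx evaluates to 490.379.
Endpoint term: (f(5) + f(43))/2 = (4.47420 + 16.5377)/2 = 10.5060.
Running total after boundary: 500.885.
k=1: B_{2}/(2)! × [f^{(1)}(43) − f^{(1)}(5)] = 1/12 × (0.0170933 − 0.795413) = -0.0648600.
After k=1: 500.820.
k=2: B_{4}/(4)! × [f^{(3)}(43) − f^{(3)}(5)] = −1/720 × (0.000388291 − 0.00127659) = 1.23375e-06.
After k=2: 500.820.
k=3: B_{6}/(6)! × [f^{(5)}(43) − f^{(5)}(5)] = 1/30240 × (3.79329e-07 − 1.06685e-06) = -2.27356e-11.
After k=3: 500.820.
k=4: B_{8}/(8)! × [f^{(7)}(43) − f^{(7)}(5)] = −1/1209600 × (2.79955e-10 − 7.42368e-10) = 3.82285e-16.

S_4 ≈ 500.820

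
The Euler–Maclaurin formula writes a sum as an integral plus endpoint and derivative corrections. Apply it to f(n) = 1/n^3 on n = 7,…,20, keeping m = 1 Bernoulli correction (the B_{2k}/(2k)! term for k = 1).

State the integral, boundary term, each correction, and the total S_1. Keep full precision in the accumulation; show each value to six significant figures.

S_1 ≈ 0.0105769

Integral: ∫_7^20 1/x^3 dx = 0.00895408.
Boundary: ½(f(7) + f(20)) = ½(0.00291545 + 0.000125000) = 0.00152023.
Running total after boundary: 0.0104743.
Order-1 term: 1/12 · (-1.87500e-05 − (-0.00124948)) = 0.000102561.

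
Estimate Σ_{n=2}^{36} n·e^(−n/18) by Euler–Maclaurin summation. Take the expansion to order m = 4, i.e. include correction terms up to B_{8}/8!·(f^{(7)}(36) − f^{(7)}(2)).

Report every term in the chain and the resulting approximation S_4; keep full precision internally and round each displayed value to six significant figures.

The integral term ∫_2^36 x·e^(−x/18) dx = 190.596.
½[f(2) + f(36)] = ½[1.78968 + 4.87207] = 3.33087.
Integral + boundary = 193.927.
k=1: B_{2}/(2)! × [f^{(1)}(36) − f^{(1)}(2)] = 1/12 × (-0.135335 − 0.795413) = -0.0775623.
After k=1: 193.850.
k=2: B_{4}/(4)! × [f^{(3)}(36) − f^{(3)}(2)] = −1/720 × (0.000417701 − 0.00797868) = 1.05014e-05.
After k=2: 193.850.
k=3: B_{6}/(6)! × [f^{(5)}(36) − f^{(5)}(2)] = 1/30240 × (3.86761e-06 − 4.16740e-05) = -1.25021e-09.
After k=3: 193.850.
k=4: B_{8}/(8)! × [f^{(7)}(36) − f^{(7)}(2)] = −1/1209600 × (1.98951e-08 − 1.81242e-07) = 1.33389e-13.

S_4 ≈ 193.850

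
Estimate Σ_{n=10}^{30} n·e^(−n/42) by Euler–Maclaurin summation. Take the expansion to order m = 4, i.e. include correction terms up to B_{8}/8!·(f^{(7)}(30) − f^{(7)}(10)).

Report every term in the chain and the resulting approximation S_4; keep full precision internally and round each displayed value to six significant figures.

S_4 ≈ 252.142

∫_10^30 x·e^(−x/42) dx evaluates to 240.897.
Boundary: ½(f(10) + f(30)) = ½(7.88128 + 14.6862) = 11.2838.
So far: 252.181.
Correction k=1: B_{2}/2! · (f^{(1)}(30) − f^{(1)}(10)) = 1/12 · (0.139869 − 0.600478) = -0.0383841.
After k=1: 252.142.
Correction k=2: B_{4}/4! · (f^{(3)}(30) − f^{(3)}(10)) = −1/720 · (0.000634327 − 0.00123398) = 8.32846e-07.
After k=2: 252.142.
Correction k=3: B_{6}/6! · (f^{(5)}(30) − f^{(5)}(10)) = 1/30240 · (6.74242e-07 − 1.20609e-06) = -1.75876e-11.
After k=3: 252.142.
Correction k=4: B_{8}/8! · (f^{(7)}(30) − f^{(7)}(10)) = −1/1209600 · (5.60594e-10 − 9.70890e-10) = 3.39199e-16.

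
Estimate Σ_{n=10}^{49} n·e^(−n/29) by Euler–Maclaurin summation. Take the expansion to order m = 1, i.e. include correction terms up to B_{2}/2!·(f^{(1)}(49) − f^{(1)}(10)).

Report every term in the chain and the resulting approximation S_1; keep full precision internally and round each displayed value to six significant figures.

S_1 ≈ 391.623

The integral term ∫_10^49 x·e^(−x/29) dx = 383.608.
Boundary: ½(f(10) + f(49)) = ½(7.08342 + 9.04457) = 8.06400.
Running total after boundary: 391.672.
Correction k=1: B_{2}/2! · (f^{(1)}(49) − f^{(1)}(10)) = 1/12 · (-0.127299 − 0.464086) = -0.0492821.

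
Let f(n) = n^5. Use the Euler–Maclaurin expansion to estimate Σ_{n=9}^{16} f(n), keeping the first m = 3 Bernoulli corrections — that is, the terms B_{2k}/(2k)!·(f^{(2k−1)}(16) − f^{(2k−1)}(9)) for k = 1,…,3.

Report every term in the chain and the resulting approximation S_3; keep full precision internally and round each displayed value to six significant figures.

S_3 ≈ 3.28600e+06

Integral: ∫_9^16 x^5 dx = 2.70763e+06.
Endpoint term: (f(9) + f(16))/2 = (59049.0 + 1.04858e+06)/2 = 553812.
Integral + boundary = 3.26144e+06.
Order-1 term: 1/12 · (327680 − 32805.0) = 24572.9.
Running total after k=1: 3.28601e+06.
Order-2 term: −1/720 · (15360.0 − 4860.00) = -14.5833.
Running total after k=2: 3.28600e+06.
Order-3 term: 1/30240 · (120.000 − 120.000) = 0.00000.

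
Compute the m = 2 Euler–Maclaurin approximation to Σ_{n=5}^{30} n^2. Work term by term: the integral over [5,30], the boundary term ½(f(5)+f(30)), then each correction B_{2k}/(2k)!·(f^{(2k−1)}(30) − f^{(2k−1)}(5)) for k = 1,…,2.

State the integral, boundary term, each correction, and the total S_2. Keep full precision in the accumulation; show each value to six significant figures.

S_2 ≈ 9425.00

The integral term ∫_5^30 x^2 dx = 8958.33.
½[f(5) + f(30)] = ½[25.0000 + 900.000] = 462.500.
So far: 9420.83.
Correction k=1: B_{2}/2! · (f^{(1)}(30) − f^{(1)}(5)) = 1/12 · (60.0000 − 10.0000) = 4.16667.
Running total after k=1: 9425.00.
Correction k=2: B_{4}/4! · (f^{(3)}(30) − f^{(3)}(5)) = −1/720 · (0.00000 − 0.00000) = 0.00000.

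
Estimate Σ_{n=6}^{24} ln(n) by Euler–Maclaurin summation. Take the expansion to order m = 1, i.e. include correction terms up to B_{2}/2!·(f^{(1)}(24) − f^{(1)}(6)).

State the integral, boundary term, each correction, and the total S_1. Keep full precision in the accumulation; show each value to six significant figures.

S_1 ≈ 49.9972

∫_6^24 ln(x) dx evaluates to 47.5227.
Boundary: ½(f(6) + f(24)) = ½(1.79176 + 3.17805) = 2.48491.
Integral + boundary = 50.0076.
Correction k=1: B_{2}/2! · (f^{(1)}(24) − f^{(1)}(6)) = 1/12 · (0.0416667 − 0.166667) = -0.0104167.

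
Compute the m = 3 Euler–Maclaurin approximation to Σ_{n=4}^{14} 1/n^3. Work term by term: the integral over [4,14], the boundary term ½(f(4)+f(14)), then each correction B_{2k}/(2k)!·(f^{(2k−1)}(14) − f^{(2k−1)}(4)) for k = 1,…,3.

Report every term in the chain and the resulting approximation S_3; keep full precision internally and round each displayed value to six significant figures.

S_3 ≈ 0.0376447

Integral: ∫_4^14 1/x^3 dx = 0.0286990.
½[f(4) + f(14)] = ½[0.0156250 + 0.000364431] = 0.00799472.
Integral + boundary = 0.0366937.
Order-1 term: 1/12 · (-7.80925e-05 − (-0.0117188)) = 0.000970055.
Running total after k=1: 0.0376638.
Order-2 term: −1/720 · (-7.96862e-06 − (-0.0146484)) = -2.03340e-05.
Running total after k=2: 0.0376434.
Order-3 term: 1/30240 · (-1.70756e-06 − (-0.0384521)) = 1.27151e-06.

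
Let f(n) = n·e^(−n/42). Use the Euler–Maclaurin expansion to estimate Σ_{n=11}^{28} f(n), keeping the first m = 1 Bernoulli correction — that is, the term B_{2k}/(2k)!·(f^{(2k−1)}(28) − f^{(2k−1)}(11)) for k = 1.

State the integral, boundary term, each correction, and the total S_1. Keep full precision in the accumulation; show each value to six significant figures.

Integral: ∫_11^28 x·e^(−x/42) dx = 203.648.
½[f(11) + f(28)] = ½[8.46543 + 14.3757] = 11.4206.
So far: 215.069.
k=1: B_{2}/(2)! × [f^{(1)}(28) − f^{(1)}(11)] = 1/12 × (0.171139 − 0.568027) = -0.0330740.

S_1 ≈ 215.036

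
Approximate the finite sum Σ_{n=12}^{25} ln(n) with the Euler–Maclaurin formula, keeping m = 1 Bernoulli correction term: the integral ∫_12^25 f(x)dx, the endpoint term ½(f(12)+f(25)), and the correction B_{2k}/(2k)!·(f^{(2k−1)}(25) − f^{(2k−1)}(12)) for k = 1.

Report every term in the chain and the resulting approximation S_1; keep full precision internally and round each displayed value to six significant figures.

S_1 ≈ 40.5013

The integral term ∫_12^25 ln(x) dx = 37.6530.
Endpoint term: (f(12) + f(25))/2 = (2.48491 + 3.21888)/2 = 2.85189.
Integral + boundary = 40.5049.
Correction k=1: B_{2}/2! · (f^{(1)}(25) − f^{(1)}(12)) = 1/12 · (0.0400000 − 0.0833333) = -0.00361111.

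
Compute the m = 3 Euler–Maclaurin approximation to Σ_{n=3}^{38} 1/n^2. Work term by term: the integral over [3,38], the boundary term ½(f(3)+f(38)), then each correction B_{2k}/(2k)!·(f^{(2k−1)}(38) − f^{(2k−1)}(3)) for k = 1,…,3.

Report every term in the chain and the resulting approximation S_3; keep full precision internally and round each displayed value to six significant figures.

S_3 ≈ 0.368963

The integral term ∫_3^38 1/x^2 dx = 0.307018.
Boundary: ½(f(3) + f(38)) = ½(0.111111 + 0.000692521) = 0.0559018.
So far: 0.362919.
Correction k=1: B_{2}/2! · (f^{(1)}(38) − f^{(1)}(3)) = 1/12 · (-3.64485e-05 − (-0.0740741)) = 0.00616980.
Partial sum through k=1: 0.369089.
Correction k=2: B_{4}/4! · (f^{(3)}(38) − f^{(3)}(3)) = −1/720 · (-3.02896e-07 − (-0.0987654)) = -0.000137174.
Partial sum through k=2: 0.368952.
Correction k=3: B_{6}/6! · (f^{(5)}(38) − f^{(5)}(3)) = 1/30240 · (-6.29285e-09 − (-0.329218)) = 1.08868e-05.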